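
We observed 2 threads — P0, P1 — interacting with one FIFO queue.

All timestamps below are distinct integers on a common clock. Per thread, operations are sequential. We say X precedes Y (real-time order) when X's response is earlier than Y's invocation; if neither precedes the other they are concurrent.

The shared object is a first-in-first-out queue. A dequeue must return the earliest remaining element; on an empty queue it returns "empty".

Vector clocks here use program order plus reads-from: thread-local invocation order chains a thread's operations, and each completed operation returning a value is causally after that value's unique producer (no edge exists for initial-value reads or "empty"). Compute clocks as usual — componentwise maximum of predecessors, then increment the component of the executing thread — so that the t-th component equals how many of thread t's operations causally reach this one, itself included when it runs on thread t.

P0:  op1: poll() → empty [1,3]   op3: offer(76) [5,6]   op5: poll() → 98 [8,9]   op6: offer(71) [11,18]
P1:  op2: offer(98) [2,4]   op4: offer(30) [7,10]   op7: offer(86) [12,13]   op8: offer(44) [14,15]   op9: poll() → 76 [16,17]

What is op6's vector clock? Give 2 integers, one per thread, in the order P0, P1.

VC(op2, invoked at 2): no causal predecessors; +1 on P1 → (0, 1)
VC(op1, invoked at 1): no causal predecessors; +1 on P0 → (1, 0)
merge at op4 (invoked 7): VC(op2)=(0, 1), own-thread bump on P1 → (0, 2)
merge at op3 (invoked 5): VC(op1)=(1, 0), own-thread bump on P0 → (2, 0)
merge at op7 (invoked 12): VC(op4)=(0, 2), own-thread bump on P1 → (0, 3)
merge at op8 (invoked 14): VC(op7)=(0, 3), own-thread bump on P1 → (0, 4)
merge at op5 (invoked 8): VC(op2)=(0, 1), VC(op3)=(2, 0), own-thread bump on P0 → (3, 1)
merge at op6 (invoked 11): VC(op5)=(3, 1), own-thread bump on P0 → (4, 1)
merge at op9 (invoked 16): VC(op3)=(2, 0), VC(op8)=(0, 4), own-thread bump on P1 → (2, 5)
target: VC(op6) = (4, 1)

(4, 1)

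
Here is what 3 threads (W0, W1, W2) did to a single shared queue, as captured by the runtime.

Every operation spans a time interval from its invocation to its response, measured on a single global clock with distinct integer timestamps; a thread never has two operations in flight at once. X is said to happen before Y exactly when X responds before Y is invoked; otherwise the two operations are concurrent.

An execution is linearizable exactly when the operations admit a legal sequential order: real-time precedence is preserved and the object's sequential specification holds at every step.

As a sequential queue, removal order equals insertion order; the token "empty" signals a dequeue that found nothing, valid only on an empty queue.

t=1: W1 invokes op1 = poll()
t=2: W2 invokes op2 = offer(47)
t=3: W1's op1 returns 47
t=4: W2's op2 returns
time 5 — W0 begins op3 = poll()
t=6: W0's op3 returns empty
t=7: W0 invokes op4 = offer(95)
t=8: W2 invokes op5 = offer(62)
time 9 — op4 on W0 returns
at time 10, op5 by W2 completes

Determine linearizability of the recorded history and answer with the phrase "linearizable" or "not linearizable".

linearizable

a witness: op2, op1, op3, op4, op5
1. op2 offer(47), leaving queue <47>
2. op1 poll() → 47, leaving queue <>
3. op3 poll() → empty, leaving queue <>
4. op4 offer(95), leaving queue <95>
5. op5 offer(62), leaving queue <95,62>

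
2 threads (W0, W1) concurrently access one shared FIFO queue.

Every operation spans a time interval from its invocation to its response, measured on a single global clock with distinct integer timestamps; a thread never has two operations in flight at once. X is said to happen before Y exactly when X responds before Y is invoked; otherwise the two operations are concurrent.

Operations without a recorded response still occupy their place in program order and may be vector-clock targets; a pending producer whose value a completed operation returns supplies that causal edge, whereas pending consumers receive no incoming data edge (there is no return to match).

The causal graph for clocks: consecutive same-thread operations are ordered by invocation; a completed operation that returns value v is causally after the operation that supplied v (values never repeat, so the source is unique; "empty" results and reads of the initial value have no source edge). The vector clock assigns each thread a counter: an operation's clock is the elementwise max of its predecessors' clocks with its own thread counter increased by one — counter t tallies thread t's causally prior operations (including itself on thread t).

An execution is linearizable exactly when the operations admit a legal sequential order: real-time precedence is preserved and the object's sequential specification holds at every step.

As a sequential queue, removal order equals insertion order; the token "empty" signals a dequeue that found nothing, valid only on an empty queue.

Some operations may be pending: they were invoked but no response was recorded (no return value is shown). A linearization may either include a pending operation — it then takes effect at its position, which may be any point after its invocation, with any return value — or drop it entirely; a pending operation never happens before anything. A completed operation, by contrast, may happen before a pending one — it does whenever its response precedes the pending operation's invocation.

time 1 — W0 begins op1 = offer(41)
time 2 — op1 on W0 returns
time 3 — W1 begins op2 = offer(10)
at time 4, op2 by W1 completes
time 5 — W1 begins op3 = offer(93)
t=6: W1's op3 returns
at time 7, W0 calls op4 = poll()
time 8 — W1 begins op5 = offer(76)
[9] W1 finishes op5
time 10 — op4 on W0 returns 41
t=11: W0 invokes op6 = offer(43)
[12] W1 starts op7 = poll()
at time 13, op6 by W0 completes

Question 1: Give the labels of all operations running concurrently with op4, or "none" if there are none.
op5

op4 runs from 7 to 10; window-overlapping ops are concurrent
op1 [1,2]: before
op2 [3,4]: before
op3 [5,6]: before
op5 [8,9]: concurrent
op6 [11,13]: after
op7 [12,…): after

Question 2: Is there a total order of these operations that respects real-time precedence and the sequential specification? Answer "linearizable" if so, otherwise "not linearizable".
linearizable

a witness: op1, op2, op3, op4, op5, op6
after step 1 (op1 offer(41)): queue <41>
after step 2 (op2 offer(10)): queue <41,10>
after step 3 (op3 offer(93)): queue <41,10,93>
after step 4 (op4 poll() → 41): queue <10,93>
after step 5 (op5 offer(76)): queue <10,93,76>
after step 6 (op6 offer(43)): queue <10,93,76,43>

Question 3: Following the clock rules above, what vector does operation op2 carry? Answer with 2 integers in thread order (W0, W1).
(0, 1)

op2 (invocation 3): nothing precedes it; W1's component alone gives (0, 1)
op1 (invocation 1): nothing precedes it; W0's component alone gives (1, 0)
op3 (invocation 5): componentwise max over VC(op2)=(0, 1), +1 at W1, giving (0, 2)
op4 (invocation 7): componentwise max over VC(op1)=(1, 0), +1 at W0, giving (2, 0)
op5 (invocation 8): componentwise max over VC(op3)=(0, 2), +1 at W1, giving (0, 3)
op6 (invocation 11): componentwise max over VC(op4)=(2, 0), +1 at W0, giving (3, 0)
op7 (invocation 12): componentwise max over VC(op5)=(0, 3), +1 at W1, giving (0, 4)
target: VC(op2) = (0, 1)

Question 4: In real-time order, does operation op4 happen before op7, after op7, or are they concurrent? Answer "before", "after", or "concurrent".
before

op4 spans [7,10], op7 spans [12,…)
resp(op4)=10 < inv(op7)=12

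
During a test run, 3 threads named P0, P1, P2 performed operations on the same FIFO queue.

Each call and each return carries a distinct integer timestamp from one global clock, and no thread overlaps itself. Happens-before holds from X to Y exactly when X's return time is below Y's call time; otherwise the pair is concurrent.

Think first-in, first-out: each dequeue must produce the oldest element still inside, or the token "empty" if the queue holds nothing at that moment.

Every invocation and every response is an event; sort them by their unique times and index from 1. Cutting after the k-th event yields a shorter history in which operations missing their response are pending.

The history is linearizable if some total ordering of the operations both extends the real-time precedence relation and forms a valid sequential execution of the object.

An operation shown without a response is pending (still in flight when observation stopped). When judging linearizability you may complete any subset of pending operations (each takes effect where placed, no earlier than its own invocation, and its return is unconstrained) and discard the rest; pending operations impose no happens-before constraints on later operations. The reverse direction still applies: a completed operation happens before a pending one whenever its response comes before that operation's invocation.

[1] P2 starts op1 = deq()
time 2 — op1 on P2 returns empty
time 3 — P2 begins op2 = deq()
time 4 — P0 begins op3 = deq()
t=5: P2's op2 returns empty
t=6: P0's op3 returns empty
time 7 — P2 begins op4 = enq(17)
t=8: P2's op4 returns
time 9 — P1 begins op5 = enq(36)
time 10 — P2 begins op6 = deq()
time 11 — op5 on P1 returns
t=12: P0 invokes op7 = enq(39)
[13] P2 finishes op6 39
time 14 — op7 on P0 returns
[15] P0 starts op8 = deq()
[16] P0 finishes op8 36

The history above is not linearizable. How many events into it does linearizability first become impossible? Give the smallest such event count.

events 1..12 are still linearizable — one witness is op1, op2, op3, op4, op5:
step 1: op1 deq() → empty — queue <>
step 2: op2 deq() → empty — queue <>
step 3: op3 deq() → empty — queue <>
step 4: op4 enq(17) — queue <17>
step 5: op5 enq(36) — queue <17,36>
include event 13 — op6 responding at 13 — and every candidate order breaks
every completion of the 1 pending operation (op7) was checked; none linearizes
one such order, op1, op2, op3, op4, op5, op6 (pending dropped), breaks at step 6 where op6 deq() → 39 is illegal
one such order, op1, op2, op3, op4, op6, op5 (pending dropped), breaks at step 5 where op6 deq() → 39 is illegal

13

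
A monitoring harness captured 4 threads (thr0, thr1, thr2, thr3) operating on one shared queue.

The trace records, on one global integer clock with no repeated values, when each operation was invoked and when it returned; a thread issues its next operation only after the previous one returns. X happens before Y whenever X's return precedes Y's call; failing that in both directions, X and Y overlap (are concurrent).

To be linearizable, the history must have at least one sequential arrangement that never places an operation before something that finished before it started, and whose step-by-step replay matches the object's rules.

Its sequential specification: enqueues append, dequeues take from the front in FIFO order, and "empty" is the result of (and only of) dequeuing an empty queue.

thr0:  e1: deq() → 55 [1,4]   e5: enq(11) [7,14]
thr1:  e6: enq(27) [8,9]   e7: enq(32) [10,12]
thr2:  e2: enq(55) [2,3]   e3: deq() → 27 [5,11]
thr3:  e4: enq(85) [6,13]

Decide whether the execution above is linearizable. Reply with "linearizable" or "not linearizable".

linearizable

a witness: e2, e1, e6, e3, e4, e5, e7
1. e2 enq(55), leaving queue <55>
2. e1 deq() → 55, leaving queue <>
3. e6 enq(27), leaving queue <27>
4. e3 deq() → 27, leaving queue <>
5. e4 enq(85), leaving queue <85>
6. e5 enq(11), leaving queue <85,11>
7. e7 enq(32), leaving queue <85,11,32>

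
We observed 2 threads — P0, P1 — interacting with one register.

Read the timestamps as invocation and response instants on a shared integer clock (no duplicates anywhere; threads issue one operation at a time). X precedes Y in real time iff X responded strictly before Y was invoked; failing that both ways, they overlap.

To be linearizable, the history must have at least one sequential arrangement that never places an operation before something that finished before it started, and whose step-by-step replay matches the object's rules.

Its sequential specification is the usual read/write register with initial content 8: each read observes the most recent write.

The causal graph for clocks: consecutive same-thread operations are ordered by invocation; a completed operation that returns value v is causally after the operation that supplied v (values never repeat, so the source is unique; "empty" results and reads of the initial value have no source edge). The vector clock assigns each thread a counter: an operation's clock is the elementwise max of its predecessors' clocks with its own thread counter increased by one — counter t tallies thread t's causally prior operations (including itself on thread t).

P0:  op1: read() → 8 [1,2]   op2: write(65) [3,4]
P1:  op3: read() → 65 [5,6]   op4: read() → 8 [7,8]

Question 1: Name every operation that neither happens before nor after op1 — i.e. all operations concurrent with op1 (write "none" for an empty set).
none

op1 spans [1,2]; an op avoiding the whole window 1..2 is ordered, any other is concurrent
op2 [3,4]: after
op3 [5,6]: after
op4 [7,8]: after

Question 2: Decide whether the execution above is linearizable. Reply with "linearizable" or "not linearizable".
not linearizable

prefix check: 1..7 passes, 1..8 fails once op4's time-8 response joins
exactly one order of the 4 completed ops respects real time; the register replay fails
take op1, op2, op3, op4: step 4 already fails, because op4 read() → 8 cannot occur there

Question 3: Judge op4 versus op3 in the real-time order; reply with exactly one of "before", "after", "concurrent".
after

op4 spans [7,8], op3 spans [5,6]
resp(op3)=6 < inv(op4)=7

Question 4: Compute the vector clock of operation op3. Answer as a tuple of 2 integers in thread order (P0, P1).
(2, 1)

invoked at 1, op1 has no predecessors; its own P0 bump gives (1, 0)
from VC(op1)=(1, 0), op2 (invoked 3) maxes components and bumps P0 → (2, 0)
from VC(op2)=(2, 0), op3 (invoked 5) maxes components and bumps P1 → (2, 1)
from VC(op3)=(2, 1), op4 (invoked 7) maxes components and bumps P1 → (2, 2)
target: VC(op3) = (2, 1)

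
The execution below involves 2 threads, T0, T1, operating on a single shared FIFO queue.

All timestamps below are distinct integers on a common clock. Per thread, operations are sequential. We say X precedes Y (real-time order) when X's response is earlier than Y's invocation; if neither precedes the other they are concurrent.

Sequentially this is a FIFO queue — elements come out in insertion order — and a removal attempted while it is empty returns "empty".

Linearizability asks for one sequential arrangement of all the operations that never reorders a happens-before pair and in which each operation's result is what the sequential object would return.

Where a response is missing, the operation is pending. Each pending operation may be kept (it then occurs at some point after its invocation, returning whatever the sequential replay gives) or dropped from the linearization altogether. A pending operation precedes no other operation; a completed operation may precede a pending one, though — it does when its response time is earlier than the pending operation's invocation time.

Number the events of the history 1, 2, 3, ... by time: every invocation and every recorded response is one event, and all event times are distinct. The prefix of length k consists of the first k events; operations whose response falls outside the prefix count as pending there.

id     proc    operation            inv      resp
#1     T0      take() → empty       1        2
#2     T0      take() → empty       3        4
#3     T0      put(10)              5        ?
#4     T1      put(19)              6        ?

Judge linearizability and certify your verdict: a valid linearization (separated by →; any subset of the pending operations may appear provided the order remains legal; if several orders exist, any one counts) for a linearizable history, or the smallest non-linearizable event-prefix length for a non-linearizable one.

linearizable — witness: #1 → #2

step 1: #1 take() → empty — queue <>
step 2: #2 take() → empty — queue <>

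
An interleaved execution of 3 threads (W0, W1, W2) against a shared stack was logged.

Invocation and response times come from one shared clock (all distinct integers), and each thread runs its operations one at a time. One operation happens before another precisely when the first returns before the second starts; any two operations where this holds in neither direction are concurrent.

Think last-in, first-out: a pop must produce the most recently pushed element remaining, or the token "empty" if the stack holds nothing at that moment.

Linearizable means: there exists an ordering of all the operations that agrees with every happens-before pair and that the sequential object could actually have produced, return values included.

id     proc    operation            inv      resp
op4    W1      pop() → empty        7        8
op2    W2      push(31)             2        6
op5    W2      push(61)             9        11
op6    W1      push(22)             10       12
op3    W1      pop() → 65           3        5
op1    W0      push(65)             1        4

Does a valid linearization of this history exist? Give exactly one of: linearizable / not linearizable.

the violation lands at event 8, op4's response at time 8: events 1..7 linearize, events 1..8 do not
no legal order exists: 6 real-time-consistent candidates over 4 completed stack operations, all rejected
e.g. op1, op2, op3, op4: illegal at step 3, since op3 pop() → 65 cannot apply there
e.g. op1, op3, op2, op4: illegal at step 4, since op4 pop() → empty cannot apply there

not linearizable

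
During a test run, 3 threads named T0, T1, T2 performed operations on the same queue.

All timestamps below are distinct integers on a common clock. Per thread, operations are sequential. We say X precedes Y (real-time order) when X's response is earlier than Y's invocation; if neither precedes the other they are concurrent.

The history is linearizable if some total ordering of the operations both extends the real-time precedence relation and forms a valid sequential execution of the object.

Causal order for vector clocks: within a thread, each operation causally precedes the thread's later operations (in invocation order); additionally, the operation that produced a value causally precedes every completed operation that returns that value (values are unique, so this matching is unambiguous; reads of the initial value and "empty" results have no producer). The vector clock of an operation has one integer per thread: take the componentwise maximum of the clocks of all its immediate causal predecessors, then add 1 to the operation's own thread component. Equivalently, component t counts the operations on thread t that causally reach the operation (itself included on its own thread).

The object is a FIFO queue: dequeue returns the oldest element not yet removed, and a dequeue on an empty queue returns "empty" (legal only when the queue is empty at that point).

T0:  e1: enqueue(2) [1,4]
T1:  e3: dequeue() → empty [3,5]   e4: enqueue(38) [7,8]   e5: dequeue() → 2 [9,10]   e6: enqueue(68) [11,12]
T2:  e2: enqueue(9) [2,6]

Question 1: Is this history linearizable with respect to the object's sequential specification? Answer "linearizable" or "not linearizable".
a witness: e3, e1, e2, e4, e5, e6
after step 1 (e3 dequeue() → empty): queue <>
after step 2 (e1 enqueue(2)): queue <2>
after step 3 (e2 enqueue(9)): queue <2,9>
after step 4 (e4 enqueue(38)): queue <2,9,38>
after step 5 (e5 dequeue() → 2): queue <9,38>
after step 6 (e6 enqueue(68)): queue <9,38,68>

linearizable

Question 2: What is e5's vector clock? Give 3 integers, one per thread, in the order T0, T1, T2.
VC(e2, invoked at 2): no causal predecessors; +1 on T2 → (0, 0, 1)
VC(e3, invoked at 3): no causal predecessors; +1 on T1 → (0, 1, 0)
VC(e1, invoked at 1): no causal predecessors; +1 on T0 → (1, 0, 0)
merge at e4 (invoked 7): VC(e3)=(0, 1, 0), own-thread bump on T1 → (0, 2, 0)
merge at e5 (invoked 9): VC(e1)=(1, 0, 0), VC(e4)=(0, 2, 0), own-thread bump on T1 → (1, 3, 0)
merge at e6 (invoked 11): VC(e5)=(1, 3, 0), own-thread bump on T1 → (1, 4, 0)
target: VC(e5) = (1, 3, 0)

(1, 3, 0)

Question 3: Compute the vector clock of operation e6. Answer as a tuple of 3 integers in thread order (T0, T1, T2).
e2, invoked 2, has no incoming edges; only T2's bump applies → (0, 0, 1)
e3, invoked 3, has no incoming edges; only T1's bump applies → (0, 1, 0)
e1, invoked 1, has no incoming edges; only T0's bump applies → (1, 0, 0)
invoked at 7, e4 merges VC(e3)=(0, 1, 0) and bumps T1's slot → (0, 2, 0)
invoked at 9, e5 merges VC(e1)=(1, 0, 0), VC(e4)=(0, 2, 0) and bumps T1's slot → (1, 3, 0)
invoked at 11, e6 merges VC(e5)=(1, 3, 0) and bumps T1's slot → (1, 4, 0)
target: VC(e6) = (1, 4, 0)

(1, 4, 0)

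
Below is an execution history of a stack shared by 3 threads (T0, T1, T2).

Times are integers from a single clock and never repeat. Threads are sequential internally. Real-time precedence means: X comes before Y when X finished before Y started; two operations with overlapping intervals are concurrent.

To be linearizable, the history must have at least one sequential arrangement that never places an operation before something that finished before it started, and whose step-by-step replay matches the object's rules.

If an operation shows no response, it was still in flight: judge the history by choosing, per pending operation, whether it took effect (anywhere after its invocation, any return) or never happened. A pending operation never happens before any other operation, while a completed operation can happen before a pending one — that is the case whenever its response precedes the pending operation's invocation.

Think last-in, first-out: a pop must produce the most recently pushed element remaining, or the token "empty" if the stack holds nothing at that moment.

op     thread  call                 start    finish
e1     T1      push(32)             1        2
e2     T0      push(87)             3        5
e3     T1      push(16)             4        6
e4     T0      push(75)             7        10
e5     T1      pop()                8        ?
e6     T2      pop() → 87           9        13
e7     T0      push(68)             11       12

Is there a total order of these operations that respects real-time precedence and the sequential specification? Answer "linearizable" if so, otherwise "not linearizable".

one valid linearization: e1, e2, e3, e5, e6, e4, e7
1. e1 push(32), leaving stack <32>
2. e2 push(87), leaving stack <32,87>
3. e3 push(16), leaving stack <32,87,16>
4. e5 pop() (pending, included), leaving stack <32,87>
5. e6 pop() → 87, leaving stack <32>
6. e4 push(75), leaving stack <32,75>
7. e7 push(68), leaving stack <32,75,68>

linearizable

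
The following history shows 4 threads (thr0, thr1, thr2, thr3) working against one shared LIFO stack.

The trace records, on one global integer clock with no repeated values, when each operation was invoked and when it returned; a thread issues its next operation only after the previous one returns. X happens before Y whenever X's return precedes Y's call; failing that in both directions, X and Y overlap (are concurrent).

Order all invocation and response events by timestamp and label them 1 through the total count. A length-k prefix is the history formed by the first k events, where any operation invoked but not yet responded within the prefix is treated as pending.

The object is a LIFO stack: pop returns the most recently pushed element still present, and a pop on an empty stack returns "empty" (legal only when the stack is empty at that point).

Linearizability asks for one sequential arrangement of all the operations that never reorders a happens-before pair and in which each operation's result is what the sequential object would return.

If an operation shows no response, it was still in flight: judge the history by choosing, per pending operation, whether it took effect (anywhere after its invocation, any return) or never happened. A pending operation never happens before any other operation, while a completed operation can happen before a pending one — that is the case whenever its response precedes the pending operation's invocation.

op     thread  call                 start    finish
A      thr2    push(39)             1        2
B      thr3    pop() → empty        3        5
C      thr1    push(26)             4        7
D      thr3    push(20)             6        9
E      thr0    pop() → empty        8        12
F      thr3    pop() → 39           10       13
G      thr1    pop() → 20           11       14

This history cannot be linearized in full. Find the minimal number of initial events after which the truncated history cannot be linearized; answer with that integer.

5

events 1..4 are linearizable, e.g. via A:
1. A push(39), leaving stack <39>
at event 5 (B's time-5 response) nothing linearizes any more
completion choices over the 1 pending operation (C) were checked; none helps
take A, B (pending dropped): step 2 already fails, because B pop() → empty cannot occur there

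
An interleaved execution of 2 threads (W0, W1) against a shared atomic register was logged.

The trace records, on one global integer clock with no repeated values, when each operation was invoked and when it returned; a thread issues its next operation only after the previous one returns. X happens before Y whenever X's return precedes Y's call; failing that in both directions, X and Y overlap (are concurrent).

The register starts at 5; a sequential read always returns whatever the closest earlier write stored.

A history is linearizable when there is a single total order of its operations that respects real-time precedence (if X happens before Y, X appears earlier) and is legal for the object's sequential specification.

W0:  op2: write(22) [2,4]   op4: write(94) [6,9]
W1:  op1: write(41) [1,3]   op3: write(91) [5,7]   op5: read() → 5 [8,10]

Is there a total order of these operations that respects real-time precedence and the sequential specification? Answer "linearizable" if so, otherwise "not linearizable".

prefix check: 1..9 passes, 1..10 fails once op5's time-10 response joins
6 orders of the 5 completed atomic register ops respect real time; none is legal
sample order op1, op2, op3, op4, op5 stalls at step 5 — op5 read() → 5 has no legal effect
sample order op1, op2, op3, op5, op4 stalls at step 4 — op5 read() → 5 has no legal effect

not linearizable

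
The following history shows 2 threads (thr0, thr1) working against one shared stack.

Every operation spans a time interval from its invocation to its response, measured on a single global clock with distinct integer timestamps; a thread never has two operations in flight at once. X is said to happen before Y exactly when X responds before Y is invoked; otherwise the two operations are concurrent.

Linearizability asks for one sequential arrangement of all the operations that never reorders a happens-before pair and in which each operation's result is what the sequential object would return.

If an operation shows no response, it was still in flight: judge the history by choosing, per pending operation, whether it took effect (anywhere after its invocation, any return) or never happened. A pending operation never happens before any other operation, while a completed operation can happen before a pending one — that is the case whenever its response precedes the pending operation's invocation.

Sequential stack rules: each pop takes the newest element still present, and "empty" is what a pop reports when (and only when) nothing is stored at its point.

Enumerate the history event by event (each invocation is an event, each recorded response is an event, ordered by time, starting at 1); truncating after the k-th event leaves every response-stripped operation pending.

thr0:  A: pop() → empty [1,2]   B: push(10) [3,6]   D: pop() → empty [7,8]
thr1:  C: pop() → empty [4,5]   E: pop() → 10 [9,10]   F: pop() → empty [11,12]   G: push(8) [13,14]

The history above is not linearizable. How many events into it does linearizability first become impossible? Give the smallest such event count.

a valid linearization of events 1..7 exists, for instance A, C, B:
1. A pop() → empty, leaving stack <>
2. C pop() → empty, leaving stack <>
3. B push(10), leaving stack <10>
adding event 8 (D responds at 8) leaves no legal real-time order
for example A, B, C, D fails at step 3: C pop() → empty is not legal there
for example A, C, B, D fails at step 4: D pop() → empty is not legal there

8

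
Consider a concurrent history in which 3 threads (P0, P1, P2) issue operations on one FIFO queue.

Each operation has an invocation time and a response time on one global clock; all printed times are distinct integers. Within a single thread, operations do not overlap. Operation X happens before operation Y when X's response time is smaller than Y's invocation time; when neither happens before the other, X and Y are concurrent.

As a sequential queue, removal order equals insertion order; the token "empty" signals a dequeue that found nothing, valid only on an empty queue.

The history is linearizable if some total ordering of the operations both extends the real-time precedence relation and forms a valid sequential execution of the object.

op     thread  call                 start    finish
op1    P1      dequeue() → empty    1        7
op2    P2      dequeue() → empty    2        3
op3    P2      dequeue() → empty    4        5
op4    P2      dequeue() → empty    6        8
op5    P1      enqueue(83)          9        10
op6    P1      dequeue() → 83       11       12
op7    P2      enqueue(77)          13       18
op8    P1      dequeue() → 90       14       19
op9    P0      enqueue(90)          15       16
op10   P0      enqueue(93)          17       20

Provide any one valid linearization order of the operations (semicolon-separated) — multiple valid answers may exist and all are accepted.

op1; op2; op3; op4; op5; op6; op9; op7; op8; op10

after step 1 (op1 dequeue() → empty): queue <>
after step 2 (op2 dequeue() → empty): queue <>
after step 3 (op3 dequeue() → empty): queue <>
after step 4 (op4 dequeue() → empty): queue <>
after step 5 (op5 enqueue(83)): queue <83>
after step 6 (op6 dequeue() → 83): queue <>
after step 7 (op9 enqueue(90)): queue <90>
after step 8 (op7 enqueue(77)): queue <90,77>
after step 9 (op8 dequeue() → 90): queue <77>
after step 10 (op10 enqueue(93)): queue <77,93>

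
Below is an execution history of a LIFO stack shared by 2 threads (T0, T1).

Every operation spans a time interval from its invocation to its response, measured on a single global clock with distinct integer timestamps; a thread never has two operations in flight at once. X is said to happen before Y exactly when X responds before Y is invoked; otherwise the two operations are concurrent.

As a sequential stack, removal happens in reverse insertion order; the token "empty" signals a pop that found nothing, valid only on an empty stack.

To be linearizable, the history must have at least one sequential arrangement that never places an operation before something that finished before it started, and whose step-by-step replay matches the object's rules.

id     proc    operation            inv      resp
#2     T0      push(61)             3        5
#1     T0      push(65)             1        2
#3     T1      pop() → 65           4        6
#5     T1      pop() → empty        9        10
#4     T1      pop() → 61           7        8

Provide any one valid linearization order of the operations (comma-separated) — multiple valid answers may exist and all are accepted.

step 1: #1 push(65) — stack <65>
step 2: #3 pop() → 65 — stack <>
step 3: #2 push(61) — stack <61>
step 4: #4 pop() → 61 — stack <>
step 5: #5 pop() → empty — stack <>

#1, #3, #2, #4, #5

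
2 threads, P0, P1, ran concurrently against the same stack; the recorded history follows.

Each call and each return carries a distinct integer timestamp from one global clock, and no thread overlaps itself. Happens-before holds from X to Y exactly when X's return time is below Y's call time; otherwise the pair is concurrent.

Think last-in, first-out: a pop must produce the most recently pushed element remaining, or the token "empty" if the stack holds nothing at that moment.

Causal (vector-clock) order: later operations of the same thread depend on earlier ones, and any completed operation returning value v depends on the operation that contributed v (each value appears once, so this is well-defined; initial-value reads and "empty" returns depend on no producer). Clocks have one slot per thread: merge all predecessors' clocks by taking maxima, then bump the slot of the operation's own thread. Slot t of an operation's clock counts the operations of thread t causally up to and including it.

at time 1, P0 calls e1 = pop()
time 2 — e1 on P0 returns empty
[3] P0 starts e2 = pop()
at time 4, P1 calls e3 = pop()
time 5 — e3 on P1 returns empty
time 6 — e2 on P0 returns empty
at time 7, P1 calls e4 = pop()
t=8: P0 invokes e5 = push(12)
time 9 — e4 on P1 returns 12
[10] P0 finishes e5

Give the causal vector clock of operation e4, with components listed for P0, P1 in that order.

(3, 2)

VC(e3, invoked at 4): no causal predecessors; +1 on P1 → (0, 1)
VC(e1, invoked at 1): no causal predecessors; +1 on P0 → (1, 0)
VC(e2, invoked at 3): max of VC(e1)=(1, 0), then +1 on thread P0 → (2, 0)
VC(e5, invoked at 8): max of VC(e2)=(2, 0), then +1 on thread P0 → (3, 0)
VC(e4, invoked at 7): max of VC(e3)=(0, 1), VC(e5)=(3, 0), then +1 on thread P1 → (3, 2)
target: VC(e4) = (3, 2)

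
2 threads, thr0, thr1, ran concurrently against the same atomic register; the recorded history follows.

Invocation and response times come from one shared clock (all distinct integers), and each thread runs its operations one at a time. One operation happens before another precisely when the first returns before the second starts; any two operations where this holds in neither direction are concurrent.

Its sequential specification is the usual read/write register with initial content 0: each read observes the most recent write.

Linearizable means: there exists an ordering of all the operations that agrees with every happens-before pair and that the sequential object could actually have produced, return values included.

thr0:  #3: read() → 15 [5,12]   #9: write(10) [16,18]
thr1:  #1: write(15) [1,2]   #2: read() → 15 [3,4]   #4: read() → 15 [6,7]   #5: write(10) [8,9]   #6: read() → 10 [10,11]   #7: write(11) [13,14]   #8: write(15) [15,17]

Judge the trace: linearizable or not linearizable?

linearizable

witness order: #1, #2, #3, #4, #5, #6, #7, #8, #9
after step 1 (#1 write(15)): value 15
after step 2 (#2 read() → 15): value 15
after step 3 (#3 read() → 15): value 15
after step 4 (#4 read() → 15): value 15
after step 5 (#5 write(10)): value 10
after step 6 (#6 read() → 10): value 10
after step 7 (#7 write(11)): value 11
after step 8 (#8 write(15)): value 15
after step 9 (#9 write(10)): value 10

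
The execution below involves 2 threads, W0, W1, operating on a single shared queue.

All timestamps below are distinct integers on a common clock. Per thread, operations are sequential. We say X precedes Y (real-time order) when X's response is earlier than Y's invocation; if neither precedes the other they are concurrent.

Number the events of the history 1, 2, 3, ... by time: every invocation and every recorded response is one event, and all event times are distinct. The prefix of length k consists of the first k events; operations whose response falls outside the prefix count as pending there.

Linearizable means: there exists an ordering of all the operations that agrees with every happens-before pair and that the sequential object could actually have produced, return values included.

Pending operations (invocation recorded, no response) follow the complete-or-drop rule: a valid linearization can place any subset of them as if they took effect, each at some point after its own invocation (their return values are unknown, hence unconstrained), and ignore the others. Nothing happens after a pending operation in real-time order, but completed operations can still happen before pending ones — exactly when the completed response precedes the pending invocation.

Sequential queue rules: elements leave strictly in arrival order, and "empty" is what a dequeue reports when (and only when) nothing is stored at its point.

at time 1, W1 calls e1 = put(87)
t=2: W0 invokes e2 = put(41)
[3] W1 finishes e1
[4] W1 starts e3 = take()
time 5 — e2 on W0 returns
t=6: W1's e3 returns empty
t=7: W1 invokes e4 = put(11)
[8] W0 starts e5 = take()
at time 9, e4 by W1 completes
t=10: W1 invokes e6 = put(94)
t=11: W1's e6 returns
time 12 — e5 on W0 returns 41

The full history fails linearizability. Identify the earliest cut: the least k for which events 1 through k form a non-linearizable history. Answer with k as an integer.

events 1..5 are linearizable; a witness order is e1, e2:
step 1: e1 put(87) — queue <87>
step 2: e2 put(41) — queue <87,41>
adding event 6 (e3 responds at 6) leaves no legal real-time order
one such order, e1, e2, e3, breaks at step 3 where e3 take() → empty is illegal
one such order, e1, e3, e2, breaks at step 2 where e3 take() → empty is illegal

6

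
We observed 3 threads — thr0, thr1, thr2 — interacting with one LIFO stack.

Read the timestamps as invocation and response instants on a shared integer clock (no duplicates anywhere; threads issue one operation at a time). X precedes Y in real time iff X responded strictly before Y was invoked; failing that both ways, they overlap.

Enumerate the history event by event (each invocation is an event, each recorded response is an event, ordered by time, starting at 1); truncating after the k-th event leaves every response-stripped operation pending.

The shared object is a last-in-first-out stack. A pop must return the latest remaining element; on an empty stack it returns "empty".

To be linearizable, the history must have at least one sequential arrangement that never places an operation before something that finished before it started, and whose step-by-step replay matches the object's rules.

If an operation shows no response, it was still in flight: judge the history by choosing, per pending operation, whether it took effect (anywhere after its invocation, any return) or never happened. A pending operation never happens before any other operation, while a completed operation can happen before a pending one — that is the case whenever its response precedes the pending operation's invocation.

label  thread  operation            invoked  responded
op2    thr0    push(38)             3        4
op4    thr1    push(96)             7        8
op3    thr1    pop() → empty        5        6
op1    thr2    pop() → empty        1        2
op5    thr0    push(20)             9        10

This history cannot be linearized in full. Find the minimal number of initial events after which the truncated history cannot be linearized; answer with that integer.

one valid order for events 1..5 is op1, op2:
1. op1 pop() → empty, leaving stack <>
2. op2 push(38), leaving stack <38>
adding event 6 (op3 responds at 6) leaves no legal real-time order
take op1, op2, op3: step 3 already fails, because op3 pop() → empty cannot occur there

6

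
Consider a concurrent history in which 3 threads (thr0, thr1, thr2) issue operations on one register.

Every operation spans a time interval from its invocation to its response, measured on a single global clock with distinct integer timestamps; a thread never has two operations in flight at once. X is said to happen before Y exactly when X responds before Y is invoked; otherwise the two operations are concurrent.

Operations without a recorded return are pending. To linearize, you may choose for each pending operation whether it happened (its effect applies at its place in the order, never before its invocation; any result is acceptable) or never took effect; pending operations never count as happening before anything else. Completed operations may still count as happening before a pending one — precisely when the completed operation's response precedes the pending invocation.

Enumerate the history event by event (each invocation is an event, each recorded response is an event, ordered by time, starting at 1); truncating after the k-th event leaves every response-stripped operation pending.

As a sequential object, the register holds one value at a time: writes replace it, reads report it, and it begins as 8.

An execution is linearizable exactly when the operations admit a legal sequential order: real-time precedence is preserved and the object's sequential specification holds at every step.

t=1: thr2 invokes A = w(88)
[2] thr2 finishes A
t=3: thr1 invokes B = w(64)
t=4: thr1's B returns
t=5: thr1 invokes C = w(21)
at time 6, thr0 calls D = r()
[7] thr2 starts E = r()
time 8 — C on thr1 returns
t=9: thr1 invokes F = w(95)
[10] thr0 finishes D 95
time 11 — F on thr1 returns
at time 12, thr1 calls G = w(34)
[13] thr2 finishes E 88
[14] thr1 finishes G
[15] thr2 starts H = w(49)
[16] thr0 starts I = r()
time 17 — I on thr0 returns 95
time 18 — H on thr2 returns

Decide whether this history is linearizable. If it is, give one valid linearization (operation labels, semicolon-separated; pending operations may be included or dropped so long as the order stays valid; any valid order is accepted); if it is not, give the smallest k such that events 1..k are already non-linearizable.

cut after 12 events: linearizable; cut after 13 events (E responds, time 13): not linearizable
12 orders of the 6 completed register ops respect real time; none is legal
include/drop combinations of the 1 pending operation (G) were all tried; none helps
take A, B, C, D, E, F (pending dropped): step 4 already fails, because D r() → 95 cannot occur there
take A, B, C, D, F, E (pending dropped): step 4 already fails, because D r() → 95 cannot occur there

not linearizable — minimal violating prefix: 13 events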